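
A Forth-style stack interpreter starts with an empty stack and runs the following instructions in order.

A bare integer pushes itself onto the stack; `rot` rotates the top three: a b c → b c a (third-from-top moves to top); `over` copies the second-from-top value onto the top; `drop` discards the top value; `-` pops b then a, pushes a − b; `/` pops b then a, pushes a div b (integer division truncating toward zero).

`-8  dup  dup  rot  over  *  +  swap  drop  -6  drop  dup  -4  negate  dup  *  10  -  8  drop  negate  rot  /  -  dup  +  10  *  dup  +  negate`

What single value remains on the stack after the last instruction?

-2240

-8     → [-8]
dup    → [-8, -8]
dup    → [-8, -8, -8]
rot    → [-8, -8, -8]
over   → [-8, -8, -8, -8]
*      → [-8, -8, 64]
+      → [-8, 56]
swap   → [56, -8]
drop   → [56]
-6     → [56, -6]
drop   → [56]
dup    → [56, 56]
-4     → [56, 56, -4]
negate → [56, 56, 4]
dup    → [56, 56, 4, 4]
*      → [56, 56, 16]
10     → [56, 56, 16, 10]
-      → [56, 56, 6]
8      → [56, 56, 6, 8]
drop   → [56, 56, 6]
negate → [56, 56, -6]
rot    → [56, -6, 56]
/      → [56, 0]
-      → [56]
dup    → [56, 56]
+      → [112]
10     → [112, 10]
*      → [1120]
dup    → [1120, 1120]
+      → [2240]
negate → [-2240]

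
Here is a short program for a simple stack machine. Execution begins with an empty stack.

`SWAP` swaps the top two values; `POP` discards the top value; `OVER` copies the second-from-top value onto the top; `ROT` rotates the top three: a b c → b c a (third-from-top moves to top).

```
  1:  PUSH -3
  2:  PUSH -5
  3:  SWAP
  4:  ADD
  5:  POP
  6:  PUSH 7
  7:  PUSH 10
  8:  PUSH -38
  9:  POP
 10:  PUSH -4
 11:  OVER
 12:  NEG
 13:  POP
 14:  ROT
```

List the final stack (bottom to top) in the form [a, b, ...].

[10, -4, 7]

PUSH -3  → -3
PUSH -5  → -3 -5
SWAP     → -5 -3
ADD      → -8
POP      → (empty)
PUSH 7   → 7
PUSH 10  → 7 10
PUSH -38 → 7 10 -38
POP      → 7 10
PUSH -4  → 7 10 -4
OVER     → 7 10 -4 10
NEG      → 7 10 -4 -10
POP      → 7 10 -4
ROT      → 10 -4 7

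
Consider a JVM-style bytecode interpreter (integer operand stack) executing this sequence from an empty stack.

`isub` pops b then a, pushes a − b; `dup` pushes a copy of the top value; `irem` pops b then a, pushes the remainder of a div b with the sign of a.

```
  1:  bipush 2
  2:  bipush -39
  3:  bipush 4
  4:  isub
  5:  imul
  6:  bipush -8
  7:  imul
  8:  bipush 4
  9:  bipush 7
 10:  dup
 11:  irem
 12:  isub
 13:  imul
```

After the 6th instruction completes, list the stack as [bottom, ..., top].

bipush 2   : 2
bipush -39 : 2 -39
bipush 4   : 2 -39 4
isub       : 2 -43
imul       : -86
bipush -8  : -86 -8

[-86, -8]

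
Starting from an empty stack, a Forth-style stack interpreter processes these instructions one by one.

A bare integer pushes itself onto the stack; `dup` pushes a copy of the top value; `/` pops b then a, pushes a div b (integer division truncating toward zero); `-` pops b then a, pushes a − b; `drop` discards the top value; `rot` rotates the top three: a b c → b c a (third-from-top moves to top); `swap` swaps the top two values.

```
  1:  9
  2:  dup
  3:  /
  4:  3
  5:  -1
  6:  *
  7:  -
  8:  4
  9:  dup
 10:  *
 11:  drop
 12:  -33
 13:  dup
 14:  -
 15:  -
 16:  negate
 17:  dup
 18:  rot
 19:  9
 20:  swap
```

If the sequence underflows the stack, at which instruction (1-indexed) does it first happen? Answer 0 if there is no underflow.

9      -> [9]
dup    -> [9, 9]
/      -> [1]
3      -> [1, 3]
-1     -> [1, 3, -1]
*      -> [1, -3]
-      -> [4]
4      -> [4, 4]
dup    -> [4, 4, 4]
*      -> [4, 16]
drop   -> [4]
-33    -> [4, -33]
dup    -> [4, -33, -33]
-      -> [4, 0]
-      -> [4]
negate -> [-4]
dup    -> [-4, -4]
rot  — needs 3 operands, stack has 2 → underflow

18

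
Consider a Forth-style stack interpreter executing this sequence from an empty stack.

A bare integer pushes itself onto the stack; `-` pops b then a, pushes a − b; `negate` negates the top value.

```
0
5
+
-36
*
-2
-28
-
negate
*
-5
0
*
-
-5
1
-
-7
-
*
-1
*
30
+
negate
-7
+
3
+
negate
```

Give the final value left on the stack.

-4646

0      → 0
5      → 0 5
+      → 5
-36    → 5 -36
*      → -180
-2     → -180 -2
-28    → -180 -2 -28
-      → -180 26
negate → -180 -26
*      → 4680
-5     → 4680 -5
0      → 4680 -5 0
*      → 4680 0
-      → 4680
-5     → 4680 -5
1      → 4680 -5 1
-      → 4680 -6
-7     → 4680 -6 -7
-      → 4680 1
*      → 4680
-1     → 4680 -1
*      → -4680
30     → -4680 30
+      → -4650
negate → 4650
-7     → 4650 -7
+      → 4643
3      → 4643 3
+      → 4646
negate → -4646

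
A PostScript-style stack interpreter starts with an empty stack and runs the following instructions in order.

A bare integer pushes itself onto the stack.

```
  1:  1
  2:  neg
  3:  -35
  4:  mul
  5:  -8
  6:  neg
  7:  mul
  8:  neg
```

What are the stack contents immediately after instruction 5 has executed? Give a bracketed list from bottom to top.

[35, -8]

1   -> 1
neg -> -1
-35 -> -1 -35
mul -> 35
-8  -> 35 -8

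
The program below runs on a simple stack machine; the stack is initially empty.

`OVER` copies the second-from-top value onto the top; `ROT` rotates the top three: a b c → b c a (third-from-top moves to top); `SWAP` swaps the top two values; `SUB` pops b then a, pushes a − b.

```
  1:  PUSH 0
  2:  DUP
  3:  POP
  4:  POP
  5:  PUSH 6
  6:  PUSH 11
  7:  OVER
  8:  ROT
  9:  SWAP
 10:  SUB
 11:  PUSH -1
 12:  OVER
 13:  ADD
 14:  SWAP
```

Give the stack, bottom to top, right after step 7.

PUSH 0  : 0
DUP     : 0 0
POP     : 0
POP     : (empty)
PUSH 6  : 6
PUSH 11 : 6 11
OVER    : 6 11 6

[6, 11, 6]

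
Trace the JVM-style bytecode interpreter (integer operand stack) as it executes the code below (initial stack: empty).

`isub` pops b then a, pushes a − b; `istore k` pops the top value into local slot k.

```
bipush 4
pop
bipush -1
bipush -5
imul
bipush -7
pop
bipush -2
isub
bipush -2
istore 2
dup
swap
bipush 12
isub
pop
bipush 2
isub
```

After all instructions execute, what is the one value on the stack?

5

bipush 4  -> [4]
pop       -> []
bipush -1 -> [-1]
bipush -5 -> [-1, -5]
imul      -> [5]
bipush -7 -> [5, -7]
pop       -> [5]
bipush -2 -> [5, -2]
isub      -> [7]
bipush -2 -> [7, -2]
istore 2  -> [7]
dup       -> [7, 7]
swap      -> [7, 7]
bipush 12 -> [7, 7, 12]
isub      -> [7, -5]
pop       -> [7]
bipush 2  -> [7, 2]
isub      -> [5]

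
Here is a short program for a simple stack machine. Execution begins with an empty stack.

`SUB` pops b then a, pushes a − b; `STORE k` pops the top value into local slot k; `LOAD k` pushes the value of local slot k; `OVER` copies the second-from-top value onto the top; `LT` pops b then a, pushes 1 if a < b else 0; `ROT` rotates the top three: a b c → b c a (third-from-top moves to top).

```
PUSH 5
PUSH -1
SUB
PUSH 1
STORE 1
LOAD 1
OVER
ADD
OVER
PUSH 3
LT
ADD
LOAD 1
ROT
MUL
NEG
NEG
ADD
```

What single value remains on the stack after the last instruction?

PUSH 5  → 5
PUSH -1 → 5 -1
SUB     → 6
PUSH 1  → 6 1
STORE 1 → 6
LOAD 1  → 6 1
OVER    → 6 1 6
ADD     → 6 7
OVER    → 6 7 6
PUSH 3  → 6 7 6 3
LT      → 6 7 0
ADD     → 6 7
LOAD 1  → 6 7 1
ROT     → 7 1 6
MUL     → 7 6
NEG     → 7 -6
NEG     → 7 6
ADD     → 13

13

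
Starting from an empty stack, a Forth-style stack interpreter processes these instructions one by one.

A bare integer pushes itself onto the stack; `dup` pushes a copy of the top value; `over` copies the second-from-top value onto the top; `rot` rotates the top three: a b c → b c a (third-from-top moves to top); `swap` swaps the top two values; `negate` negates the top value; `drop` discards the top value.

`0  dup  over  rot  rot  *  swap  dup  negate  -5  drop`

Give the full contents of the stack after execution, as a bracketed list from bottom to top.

[0, 0, 0]

0       [0]
dup     [0, 0]
over    [0, 0, 0]
rot     [0, 0, 0]
rot     [0, 0, 0]
*       [0, 0]
swap    [0, 0]
dup     [0, 0, 0]
negate  [0, 0, 0]
-5      [0, 0, 0, -5]
drop    [0, 0, 0]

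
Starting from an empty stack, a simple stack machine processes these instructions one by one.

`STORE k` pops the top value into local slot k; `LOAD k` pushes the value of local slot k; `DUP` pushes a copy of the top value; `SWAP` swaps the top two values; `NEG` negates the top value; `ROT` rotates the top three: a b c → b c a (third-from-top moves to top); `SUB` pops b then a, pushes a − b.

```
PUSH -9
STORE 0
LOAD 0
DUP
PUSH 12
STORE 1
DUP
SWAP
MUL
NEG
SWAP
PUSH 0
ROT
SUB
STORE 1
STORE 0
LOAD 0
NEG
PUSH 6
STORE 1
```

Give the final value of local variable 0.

PUSH -9 -> [-9]
STORE 0 -> []
LOAD 0  -> [-9]
DUP     -> [-9, -9]
PUSH 12 -> [-9, -9, 12]
STORE 1 -> [-9, -9]
DUP     -> [-9, -9, -9]
SWAP    -> [-9, -9, -9]
MUL     -> [-9, 81]
NEG     -> [-9, -81]
SWAP    -> [-81, -9]
PUSH 0  -> [-81, -9, 0]
ROT     -> [-9, 0, -81]
SUB     -> [-9, 81]
STORE 1 -> [-9]
STORE 0 -> []
LOAD 0  -> [-9]
NEG     -> [9]
PUSH 6  -> [9, 6]
STORE 1 -> [9]

-9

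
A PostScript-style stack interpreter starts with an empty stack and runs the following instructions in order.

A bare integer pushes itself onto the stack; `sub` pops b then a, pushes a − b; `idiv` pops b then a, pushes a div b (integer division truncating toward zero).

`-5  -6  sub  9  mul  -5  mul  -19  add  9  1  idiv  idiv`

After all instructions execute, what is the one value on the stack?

-7

-5   : [-5]
-6   : [-5, -6]
sub  : [1]
9    : [1, 9]
mul  : [9]
-5   : [9, -5]
mul  : [-45]
-19  : [-45, -19]
add  : [-64]
9    : [-64, 9]
1    : [-64, 9, 1]
idiv : [-64, 9]
idiv : [-7]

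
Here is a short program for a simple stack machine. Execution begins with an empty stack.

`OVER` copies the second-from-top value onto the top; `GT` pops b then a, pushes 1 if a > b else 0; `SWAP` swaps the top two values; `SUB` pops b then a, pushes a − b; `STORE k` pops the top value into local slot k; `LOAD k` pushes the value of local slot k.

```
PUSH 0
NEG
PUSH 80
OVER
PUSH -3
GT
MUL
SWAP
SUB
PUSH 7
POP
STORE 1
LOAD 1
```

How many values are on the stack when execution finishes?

1

PUSH 0   [0]
NEG      [0]
PUSH 80  [0, 80]
OVER     [0, 80, 0]
PUSH -3  [0, 80, 0, -3]
GT       [0, 80, 1]
MUL      [0, 80]
SWAP     [80, 0]
SUB      [80]
PUSH 7   [80, 7]
POP      [80]
STORE 1  []
LOAD 1   [80]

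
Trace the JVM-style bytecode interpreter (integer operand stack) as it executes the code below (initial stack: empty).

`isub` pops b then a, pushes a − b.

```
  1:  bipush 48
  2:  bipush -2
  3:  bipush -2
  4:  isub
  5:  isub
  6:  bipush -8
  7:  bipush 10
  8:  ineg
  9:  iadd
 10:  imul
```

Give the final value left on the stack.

-864

bipush 48 -> [48]
bipush -2 -> [48, -2]
bipush -2 -> [48, -2, -2]
isub      -> [48, 0]
isub      -> [48]
bipush -8 -> [48, -8]
bipush 10 -> [48, -8, 10]
ineg      -> [48, -8, -10]
iadd      -> [48, -18]
imul      -> [-864]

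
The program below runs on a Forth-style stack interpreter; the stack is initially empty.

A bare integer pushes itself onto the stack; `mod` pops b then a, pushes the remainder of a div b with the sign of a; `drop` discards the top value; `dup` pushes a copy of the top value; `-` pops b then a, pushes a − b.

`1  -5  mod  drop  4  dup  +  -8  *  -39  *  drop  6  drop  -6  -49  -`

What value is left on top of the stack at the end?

1    → 1
-5   → 1 -5
mod  → 1
drop → (empty)
4    → 4
dup  → 4 4
+    → 8
-8   → 8 -8
*    → -64
-39  → -64 -39
*    → 2496
drop → (empty)
6    → 6
drop → (empty)
-6   → -6
-49  → -6 -49
-    → 43

43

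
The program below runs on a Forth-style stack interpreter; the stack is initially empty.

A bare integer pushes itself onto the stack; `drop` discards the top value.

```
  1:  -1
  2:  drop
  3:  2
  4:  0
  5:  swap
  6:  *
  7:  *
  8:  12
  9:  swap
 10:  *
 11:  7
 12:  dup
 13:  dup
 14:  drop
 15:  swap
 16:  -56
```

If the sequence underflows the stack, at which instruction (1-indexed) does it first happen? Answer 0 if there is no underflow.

7

-1   → [-1]
drop → []
2    → [2]
0    → [2, 0]
swap → [0, 2]
*    → [0]
*  — needs 2 operands, stack has 1 → underflow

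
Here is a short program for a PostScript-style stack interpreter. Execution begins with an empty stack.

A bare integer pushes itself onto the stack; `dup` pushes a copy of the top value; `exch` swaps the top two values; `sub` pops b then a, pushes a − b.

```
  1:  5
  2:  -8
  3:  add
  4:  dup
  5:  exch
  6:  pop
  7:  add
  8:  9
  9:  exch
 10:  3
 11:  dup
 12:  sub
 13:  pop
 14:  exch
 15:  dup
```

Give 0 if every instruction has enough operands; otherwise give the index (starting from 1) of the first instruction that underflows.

5    -> 5
-8   -> 5 -8
add  -> -3
dup  -> -3 -3
exch -> -3 -3
pop  -> -3
add  — needs 2 operands, stack has 1 → underflow

7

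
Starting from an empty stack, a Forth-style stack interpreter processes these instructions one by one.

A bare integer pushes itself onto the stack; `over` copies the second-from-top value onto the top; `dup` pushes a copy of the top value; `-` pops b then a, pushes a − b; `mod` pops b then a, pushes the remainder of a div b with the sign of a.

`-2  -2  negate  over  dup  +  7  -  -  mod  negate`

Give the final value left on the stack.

2

-2      -2
-2      -2 -2
negate  -2 2
over    -2 2 -2
dup     -2 2 -2 -2
+       -2 2 -4
7       -2 2 -4 7
-       -2 2 -11
-       -2 13
mod     -2
negate  2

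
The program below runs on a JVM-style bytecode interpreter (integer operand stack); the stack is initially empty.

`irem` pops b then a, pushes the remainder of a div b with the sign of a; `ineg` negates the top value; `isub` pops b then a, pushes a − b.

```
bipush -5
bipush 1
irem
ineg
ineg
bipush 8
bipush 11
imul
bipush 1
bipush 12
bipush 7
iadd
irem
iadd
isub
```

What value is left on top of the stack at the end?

-89

bipush -5 → -5
bipush 1  → -5 1
irem      → 0
ineg      → 0
ineg      → 0
bipush 8  → 0 8
bipush 11 → 0 8 11
imul      → 0 88
bipush 1  → 0 88 1
bipush 12 → 0 88 1 12
bipush 7  → 0 88 1 12 7
iadd      → 0 88 1 19
irem      → 0 88 1
iadd      → 0 89
isub      → -89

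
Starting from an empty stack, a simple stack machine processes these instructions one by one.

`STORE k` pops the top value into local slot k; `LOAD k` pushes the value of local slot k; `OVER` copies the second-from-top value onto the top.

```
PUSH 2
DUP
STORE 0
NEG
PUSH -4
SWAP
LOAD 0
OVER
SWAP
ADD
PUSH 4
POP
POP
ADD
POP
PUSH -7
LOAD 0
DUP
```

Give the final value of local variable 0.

2

PUSH 2  → 2
DUP     → 2 2
STORE 0 → 2
NEG     → -2
PUSH -4 → -2 -4
SWAP    → -4 -2
LOAD 0  → -4 -2 2
OVER    → -4 -2 2 -2
SWAP    → -4 -2 -2 2
ADD     → -4 -2 0
PUSH 4  → -4 -2 0 4
POP     → -4 -2 0
POP     → -4 -2
ADD     → -6
POP     → (empty)
PUSH -7 → -7
LOAD 0  → -7 2
DUP     → -7 2 2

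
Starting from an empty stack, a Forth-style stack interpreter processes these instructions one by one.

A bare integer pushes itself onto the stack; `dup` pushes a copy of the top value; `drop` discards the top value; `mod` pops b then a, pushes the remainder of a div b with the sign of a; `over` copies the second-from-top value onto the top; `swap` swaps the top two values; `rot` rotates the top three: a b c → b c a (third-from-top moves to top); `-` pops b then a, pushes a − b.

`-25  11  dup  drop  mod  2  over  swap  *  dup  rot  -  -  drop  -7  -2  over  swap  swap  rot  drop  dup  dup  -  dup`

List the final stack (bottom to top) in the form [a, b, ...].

[-2, -7, 0, 0]

-25  : [-25]
11   : [-25, 11]
dup  : [-25, 11, 11]
drop : [-25, 11]
mod  : [-3]
2    : [-3, 2]
over : [-3, 2, -3]
swap : [-3, -3, 2]
*    : [-3, -6]
dup  : [-3, -6, -6]
rot  : [-6, -6, -3]
-    : [-6, -3]
-    : [-3]
drop : []
-7   : [-7]
-2   : [-7, -2]
over : [-7, -2, -7]
swap : [-7, -7, -2]
swap : [-7, -2, -7]
rot  : [-2, -7, -7]
drop : [-2, -7]
dup  : [-2, -7, -7]
dup  : [-2, -7, -7, -7]
-    : [-2, -7, 0]
dup  : [-2, -7, 0, 0]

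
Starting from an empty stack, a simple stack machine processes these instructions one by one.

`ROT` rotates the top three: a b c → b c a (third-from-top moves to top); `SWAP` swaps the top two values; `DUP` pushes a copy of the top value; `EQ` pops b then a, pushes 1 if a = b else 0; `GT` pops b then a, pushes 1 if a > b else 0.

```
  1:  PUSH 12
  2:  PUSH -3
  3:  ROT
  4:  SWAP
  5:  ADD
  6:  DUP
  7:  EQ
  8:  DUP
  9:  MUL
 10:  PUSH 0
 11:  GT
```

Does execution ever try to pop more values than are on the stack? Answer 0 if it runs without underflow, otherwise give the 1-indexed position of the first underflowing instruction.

3

PUSH 12 -> [12]
PUSH -3 -> [12, -3]
ROT  — needs 3 operands, stack has 2 → underflow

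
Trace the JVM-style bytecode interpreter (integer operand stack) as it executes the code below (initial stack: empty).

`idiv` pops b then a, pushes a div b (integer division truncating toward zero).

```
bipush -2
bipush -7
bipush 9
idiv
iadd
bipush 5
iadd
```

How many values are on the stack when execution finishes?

bipush -2 : [-2]
bipush -7 : [-2, -7]
bipush 9  : [-2, -7, 9]
idiv      : [-2, 0]
iadd      : [-2]
bipush 5  : [-2, 5]
iadd      : [3]

1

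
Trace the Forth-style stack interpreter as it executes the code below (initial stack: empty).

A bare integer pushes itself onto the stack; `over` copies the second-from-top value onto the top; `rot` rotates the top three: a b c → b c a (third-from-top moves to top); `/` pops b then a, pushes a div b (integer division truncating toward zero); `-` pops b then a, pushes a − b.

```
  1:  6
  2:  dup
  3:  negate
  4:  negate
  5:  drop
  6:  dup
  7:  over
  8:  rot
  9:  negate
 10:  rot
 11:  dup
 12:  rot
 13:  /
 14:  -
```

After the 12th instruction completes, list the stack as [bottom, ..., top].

6      : 6
dup    : 6 6
negate : 6 -6
negate : 6 6
drop   : 6
dup    : 6 6
over   : 6 6 6
rot    : 6 6 6
negate : 6 6 -6
rot    : 6 -6 6
dup    : 6 -6 6 6
rot    : 6 6 6 -6

[6, 6, 6, -6]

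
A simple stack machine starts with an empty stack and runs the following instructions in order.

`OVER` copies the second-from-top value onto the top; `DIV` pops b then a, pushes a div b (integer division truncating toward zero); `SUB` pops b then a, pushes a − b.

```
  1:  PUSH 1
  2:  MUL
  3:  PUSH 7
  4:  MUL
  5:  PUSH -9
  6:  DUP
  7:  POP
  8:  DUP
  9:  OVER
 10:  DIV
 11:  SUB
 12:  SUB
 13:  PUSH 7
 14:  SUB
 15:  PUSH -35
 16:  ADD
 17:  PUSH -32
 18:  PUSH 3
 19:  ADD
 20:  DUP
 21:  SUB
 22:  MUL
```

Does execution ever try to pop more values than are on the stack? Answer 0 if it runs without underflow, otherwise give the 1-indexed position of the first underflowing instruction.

PUSH 1 : 1
MUL  — needs 2 operands, stack has 1 → underflow

2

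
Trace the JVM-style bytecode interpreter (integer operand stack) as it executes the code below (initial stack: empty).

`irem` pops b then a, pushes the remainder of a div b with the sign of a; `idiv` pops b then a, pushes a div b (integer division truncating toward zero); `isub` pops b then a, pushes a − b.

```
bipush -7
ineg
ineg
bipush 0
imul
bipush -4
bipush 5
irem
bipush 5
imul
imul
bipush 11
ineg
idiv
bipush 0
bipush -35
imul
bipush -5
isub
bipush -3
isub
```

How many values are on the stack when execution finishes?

bipush -7  → -7
ineg       → 7
ineg       → -7
bipush 0   → -7 0
imul       → 0
bipush -4  → 0 -4
bipush 5   → 0 -4 5
irem       → 0 -4
bipush 5   → 0 -4 5
imul       → 0 -20
imul       → 0
bipush 11  → 0 11
ineg       → 0 -11
idiv       → 0
bipush 0   → 0 0
bipush -35 → 0 0 -35
imul       → 0 0
bipush -5  → 0 0 -5
isub       → 0 5
bipush -3  → 0 5 -3
isub       → 0 8

2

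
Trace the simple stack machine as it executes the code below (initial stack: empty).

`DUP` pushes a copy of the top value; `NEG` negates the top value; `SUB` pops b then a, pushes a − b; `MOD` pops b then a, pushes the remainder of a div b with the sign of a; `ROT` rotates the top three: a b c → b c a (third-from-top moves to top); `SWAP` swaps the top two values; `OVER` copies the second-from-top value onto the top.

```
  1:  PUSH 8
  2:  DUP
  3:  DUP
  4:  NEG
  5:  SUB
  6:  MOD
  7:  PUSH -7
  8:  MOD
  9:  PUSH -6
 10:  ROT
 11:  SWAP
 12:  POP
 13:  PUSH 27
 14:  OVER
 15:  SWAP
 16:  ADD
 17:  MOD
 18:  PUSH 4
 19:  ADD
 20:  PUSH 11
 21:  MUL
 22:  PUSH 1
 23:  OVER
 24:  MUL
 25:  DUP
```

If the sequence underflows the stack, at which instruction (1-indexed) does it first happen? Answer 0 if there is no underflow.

PUSH 8  : [8]
DUP     : [8, 8]
DUP     : [8, 8, 8]
NEG     : [8, 8, -8]
SUB     : [8, 16]
MOD     : [8]
PUSH -7 : [8, -7]
MOD     : [1]
PUSH -6 : [1, -6]
ROT  — needs 3 operands, stack has 2 → underflow

10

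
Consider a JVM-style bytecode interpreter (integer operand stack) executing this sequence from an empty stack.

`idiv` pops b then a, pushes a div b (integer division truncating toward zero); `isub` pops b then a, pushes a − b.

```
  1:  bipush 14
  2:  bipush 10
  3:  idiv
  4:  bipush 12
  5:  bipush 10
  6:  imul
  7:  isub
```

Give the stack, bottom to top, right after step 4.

bipush 14 -> 14
bipush 10 -> 14 10
idiv      -> 1
bipush 12 -> 1 12

[1, 12]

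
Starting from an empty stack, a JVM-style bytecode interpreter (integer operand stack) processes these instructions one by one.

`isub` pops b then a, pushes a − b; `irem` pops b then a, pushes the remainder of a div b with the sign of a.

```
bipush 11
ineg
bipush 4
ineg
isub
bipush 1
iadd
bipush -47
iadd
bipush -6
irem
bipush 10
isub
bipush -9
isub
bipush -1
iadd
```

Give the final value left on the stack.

-7

bipush 11  : 11
ineg       : -11
bipush 4   : -11 4
ineg       : -11 -4
isub       : -7
bipush 1   : -7 1
iadd       : -6
bipush -47 : -6 -47
iadd       : -53
bipush -6  : -53 -6
irem       : -5
bipush 10  : -5 10
isub       : -15
bipush -9  : -15 -9
isub       : -6
bipush -1  : -6 -1
iadd       : -7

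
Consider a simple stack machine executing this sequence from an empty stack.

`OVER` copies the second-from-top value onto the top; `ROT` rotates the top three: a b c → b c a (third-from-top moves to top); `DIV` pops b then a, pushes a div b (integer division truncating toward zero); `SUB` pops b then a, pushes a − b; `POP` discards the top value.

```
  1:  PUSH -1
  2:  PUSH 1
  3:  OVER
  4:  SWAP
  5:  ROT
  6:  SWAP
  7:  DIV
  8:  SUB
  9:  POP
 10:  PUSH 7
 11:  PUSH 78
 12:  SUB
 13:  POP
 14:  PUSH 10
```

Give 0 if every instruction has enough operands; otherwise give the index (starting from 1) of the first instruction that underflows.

PUSH -1 -> -1
PUSH 1  -> -1 1
OVER    -> -1 1 -1
SWAP    -> -1 -1 1
ROT     -> -1 1 -1
SWAP    -> -1 -1 1
DIV     -> -1 -1
SUB     -> 0
POP     -> (empty)
PUSH 7  -> 7
PUSH 78 -> 7 78
SUB     -> -71
POP     -> (empty)
PUSH 10 -> 10

0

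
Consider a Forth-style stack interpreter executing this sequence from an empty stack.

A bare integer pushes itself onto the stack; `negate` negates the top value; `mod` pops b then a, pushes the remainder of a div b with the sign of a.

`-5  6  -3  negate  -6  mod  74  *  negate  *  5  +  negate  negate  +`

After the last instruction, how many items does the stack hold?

-5     : [-5]
6      : [-5, 6]
-3     : [-5, 6, -3]
negate : [-5, 6, 3]
-6     : [-5, 6, 3, -6]
mod    : [-5, 6, 3]
74     : [-5, 6, 3, 74]
*      : [-5, 6, 222]
negate : [-5, 6, -222]
*      : [-5, -1332]
5      : [-5, -1332, 5]
+      : [-5, -1327]
negate : [-5, 1327]
negate : [-5, -1327]
+      : [-1332]

1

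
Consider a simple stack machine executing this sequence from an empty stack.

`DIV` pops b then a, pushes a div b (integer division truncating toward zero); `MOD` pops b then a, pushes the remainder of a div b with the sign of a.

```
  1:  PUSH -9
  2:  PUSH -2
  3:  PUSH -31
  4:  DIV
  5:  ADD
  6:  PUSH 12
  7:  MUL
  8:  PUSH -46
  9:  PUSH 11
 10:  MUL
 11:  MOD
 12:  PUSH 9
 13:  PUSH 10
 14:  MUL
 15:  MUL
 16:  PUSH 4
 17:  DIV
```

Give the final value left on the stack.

PUSH -9   [-9]
PUSH -2   [-9, -2]
PUSH -31  [-9, -2, -31]
DIV       [-9, 0]
ADD       [-9]
PUSH 12   [-9, 12]
MUL       [-108]
PUSH -46  [-108, -46]
PUSH 11   [-108, -46, 11]
MUL       [-108, -506]
MOD       [-108]
PUSH 9    [-108, 9]
PUSH 10   [-108, 9, 10]
MUL       [-108, 90]
MUL       [-9720]
PUSH 4    [-9720, 4]
DIV       [-2430]

-2430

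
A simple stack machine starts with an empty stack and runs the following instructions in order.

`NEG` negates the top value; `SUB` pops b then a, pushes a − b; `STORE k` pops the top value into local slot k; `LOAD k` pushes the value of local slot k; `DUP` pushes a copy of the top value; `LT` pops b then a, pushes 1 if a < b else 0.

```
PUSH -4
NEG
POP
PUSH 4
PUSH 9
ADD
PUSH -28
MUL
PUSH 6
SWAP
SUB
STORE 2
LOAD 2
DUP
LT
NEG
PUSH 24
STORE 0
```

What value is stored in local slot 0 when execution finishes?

24

PUSH -4  -> -4
NEG      -> 4
POP      -> (empty)
PUSH 4   -> 4
PUSH 9   -> 4 9
ADD      -> 13
PUSH -28 -> 13 -28
MUL      -> -364
PUSH 6   -> -364 6
SWAP     -> 6 -364
SUB      -> 370
STORE 2  -> (empty)
LOAD 2   -> 370
DUP      -> 370 370
LT       -> 0
NEG      -> 0
PUSH 24  -> 0 24
STORE 0  -> 0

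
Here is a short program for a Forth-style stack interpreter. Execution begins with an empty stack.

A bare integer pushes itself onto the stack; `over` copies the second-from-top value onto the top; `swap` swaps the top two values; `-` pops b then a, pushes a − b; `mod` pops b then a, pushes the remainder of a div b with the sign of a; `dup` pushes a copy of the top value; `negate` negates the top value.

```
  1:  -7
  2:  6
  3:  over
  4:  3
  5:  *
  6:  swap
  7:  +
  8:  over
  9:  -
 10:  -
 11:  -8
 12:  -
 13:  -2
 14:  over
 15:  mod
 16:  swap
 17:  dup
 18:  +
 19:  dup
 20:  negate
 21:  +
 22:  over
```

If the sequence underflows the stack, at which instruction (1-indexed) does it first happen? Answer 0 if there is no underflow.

0

-7      [-7]
6       [-7, 6]
over    [-7, 6, -7]
3       [-7, 6, -7, 3]
*       [-7, 6, -21]
swap    [-7, -21, 6]
+       [-7, -15]
over    [-7, -15, -7]
-       [-7, -8]
-       [1]
-8      [1, -8]
-       [9]
-2      [9, -2]
over    [9, -2, 9]
mod     [9, -2]
swap    [-2, 9]
dup     [-2, 9, 9]
+       [-2, 18]
dup     [-2, 18, 18]
negate  [-2, 18, -18]
+       [-2, 0]
over    [-2, 0, -2]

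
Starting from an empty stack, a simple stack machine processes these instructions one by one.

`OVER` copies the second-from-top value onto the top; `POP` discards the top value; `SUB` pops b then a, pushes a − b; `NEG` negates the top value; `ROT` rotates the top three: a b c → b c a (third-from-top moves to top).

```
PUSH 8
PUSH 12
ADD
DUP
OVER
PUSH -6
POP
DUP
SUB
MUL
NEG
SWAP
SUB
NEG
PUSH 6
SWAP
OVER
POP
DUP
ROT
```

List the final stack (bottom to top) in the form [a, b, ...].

[20, 20, 6]

PUSH 8  : [8]
PUSH 12 : [8, 12]
ADD     : [20]
DUP     : [20, 20]
OVER    : [20, 20, 20]
PUSH -6 : [20, 20, 20, -6]
POP     : [20, 20, 20]
DUP     : [20, 20, 20, 20]
SUB     : [20, 20, 0]
MUL     : [20, 0]
NEG     : [20, 0]
SWAP    : [0, 20]
SUB     : [-20]
NEG     : [20]
PUSH 6  : [20, 6]
SWAP    : [6, 20]
OVER    : [6, 20, 6]
POP     : [6, 20]
DUP     : [6, 20, 20]
ROT     : [20, 20, 6]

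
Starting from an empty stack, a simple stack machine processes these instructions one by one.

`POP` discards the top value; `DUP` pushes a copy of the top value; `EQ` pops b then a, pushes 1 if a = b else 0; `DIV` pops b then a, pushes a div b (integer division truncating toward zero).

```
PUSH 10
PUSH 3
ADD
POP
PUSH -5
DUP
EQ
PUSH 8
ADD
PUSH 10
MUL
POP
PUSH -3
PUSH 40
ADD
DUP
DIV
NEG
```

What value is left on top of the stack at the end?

PUSH 10 → [10]
PUSH 3  → [10, 3]
ADD     → [13]
POP     → []
PUSH -5 → [-5]
DUP     → [-5, -5]
EQ      → [1]
PUSH 8  → [1, 8]
ADD     → [9]
PUSH 10 → [9, 10]
MUL     → [90]
POP     → []
PUSH -3 → [-3]
PUSH 40 → [-3, 40]
ADD     → [37]
DUP     → [37, 37]
DIV     → [1]
NEG     → [-1]

-1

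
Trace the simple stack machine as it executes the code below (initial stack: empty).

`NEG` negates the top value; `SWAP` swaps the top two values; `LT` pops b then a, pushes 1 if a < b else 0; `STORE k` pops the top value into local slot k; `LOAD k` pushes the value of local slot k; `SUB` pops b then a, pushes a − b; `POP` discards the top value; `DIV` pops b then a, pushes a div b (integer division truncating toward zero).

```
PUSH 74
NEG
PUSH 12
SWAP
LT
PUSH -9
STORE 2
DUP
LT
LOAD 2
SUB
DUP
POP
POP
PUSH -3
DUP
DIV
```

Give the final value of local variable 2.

-9

PUSH 74 → 74
NEG     → -74
PUSH 12 → -74 12
SWAP    → 12 -74
LT      → 0
PUSH -9 → 0 -9
STORE 2 → 0
DUP     → 0 0
LT      → 0
LOAD 2  → 0 -9
SUB     → 9
DUP     → 9 9
POP     → 9
POP     → (empty)
PUSH -3 → -3
DUP     → -3 -3
DIV     → 1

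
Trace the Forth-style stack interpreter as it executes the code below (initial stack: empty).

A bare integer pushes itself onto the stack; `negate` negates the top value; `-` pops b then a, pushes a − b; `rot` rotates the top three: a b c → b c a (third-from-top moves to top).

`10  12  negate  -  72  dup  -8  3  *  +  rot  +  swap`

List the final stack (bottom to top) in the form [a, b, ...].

10     → 10
12     → 10 12
negate → 10 -12
-      → 22
72     → 22 72
dup    → 22 72 72
-8     → 22 72 72 -8
3      → 22 72 72 -8 3
*      → 22 72 72 -24
+      → 22 72 48
rot    → 72 48 22
+      → 72 70
swap   → 70 72

[70, 72]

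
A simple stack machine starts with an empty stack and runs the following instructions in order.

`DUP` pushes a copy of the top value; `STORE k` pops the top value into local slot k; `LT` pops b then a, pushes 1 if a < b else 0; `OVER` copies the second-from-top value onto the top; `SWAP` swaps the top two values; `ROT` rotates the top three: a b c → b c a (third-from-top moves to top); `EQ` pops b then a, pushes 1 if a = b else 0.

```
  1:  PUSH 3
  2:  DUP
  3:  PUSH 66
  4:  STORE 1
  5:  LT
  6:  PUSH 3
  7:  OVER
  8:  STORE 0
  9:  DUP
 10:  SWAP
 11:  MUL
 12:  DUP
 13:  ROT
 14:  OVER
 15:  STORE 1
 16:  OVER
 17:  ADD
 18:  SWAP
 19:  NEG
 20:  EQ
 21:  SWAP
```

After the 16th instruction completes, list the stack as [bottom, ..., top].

[9, 9, 0, 9]

PUSH 3   [3]
DUP      [3, 3]
PUSH 66  [3, 3, 66]
STORE 1  [3, 3]
LT       [0]
PUSH 3   [0, 3]
OVER     [0, 3, 0]
STORE 0  [0, 3]
DUP      [0, 3, 3]
SWAP     [0, 3, 3]
MUL      [0, 9]
DUP      [0, 9, 9]
ROT      [9, 9, 0]
OVER     [9, 9, 0, 9]
STORE 1  [9, 9, 0]
OVER     [9, 9, 0, 9]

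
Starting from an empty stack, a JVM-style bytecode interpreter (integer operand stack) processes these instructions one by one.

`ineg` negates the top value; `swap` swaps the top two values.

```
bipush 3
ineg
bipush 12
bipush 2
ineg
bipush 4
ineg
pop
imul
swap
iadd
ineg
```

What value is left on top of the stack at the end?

27

bipush 3  → 3
ineg      → -3
bipush 12 → -3 12
bipush 2  → -3 12 2
ineg      → -3 12 -2
bipush 4  → -3 12 -2 4
ineg      → -3 12 -2 -4
pop       → -3 12 -2
imul      → -3 -24
swap      → -24 -3
iadd      → -27
ineg      → 27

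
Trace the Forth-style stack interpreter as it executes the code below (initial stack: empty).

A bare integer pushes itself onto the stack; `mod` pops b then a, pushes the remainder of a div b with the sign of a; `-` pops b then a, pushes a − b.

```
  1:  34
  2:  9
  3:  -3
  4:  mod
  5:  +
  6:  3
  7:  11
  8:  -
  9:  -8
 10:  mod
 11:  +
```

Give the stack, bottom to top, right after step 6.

[34, 3]

34  → [34]
9   → [34, 9]
-3  → [34, 9, -3]
mod → [34, 0]
+   → [34]
3   → [34, 3]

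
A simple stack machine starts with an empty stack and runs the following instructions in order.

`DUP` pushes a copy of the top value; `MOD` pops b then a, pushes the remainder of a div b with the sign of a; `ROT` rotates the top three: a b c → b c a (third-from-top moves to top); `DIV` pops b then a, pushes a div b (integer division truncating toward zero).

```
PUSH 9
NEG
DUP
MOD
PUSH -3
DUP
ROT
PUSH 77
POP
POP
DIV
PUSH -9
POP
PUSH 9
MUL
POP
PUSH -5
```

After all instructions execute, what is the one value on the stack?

-5

PUSH 9  → [9]
NEG     → [-9]
DUP     → [-9, -9]
MOD     → [0]
PUSH -3 → [0, -3]
DUP     → [0, -3, -3]
ROT     → [-3, -3, 0]
PUSH 77 → [-3, -3, 0, 77]
POP     → [-3, -3, 0]
POP     → [-3, -3]
DIV     → [1]
PUSH -9 → [1, -9]
POP     → [1]
PUSH 9  → [1, 9]
MUL     → [9]
POP     → []
PUSH -5 → [-5]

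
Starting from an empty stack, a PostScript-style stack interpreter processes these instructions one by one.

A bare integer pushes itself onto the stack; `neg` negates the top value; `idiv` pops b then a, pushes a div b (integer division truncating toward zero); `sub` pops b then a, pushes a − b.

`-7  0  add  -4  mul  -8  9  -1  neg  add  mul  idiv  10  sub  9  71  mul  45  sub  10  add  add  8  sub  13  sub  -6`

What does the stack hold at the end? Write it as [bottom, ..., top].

-7   -> -7
0    -> -7 0
add  -> -7
-4   -> -7 -4
mul  -> 28
-8   -> 28 -8
9    -> 28 -8 9
-1   -> 28 -8 9 -1
neg  -> 28 -8 9 1
add  -> 28 -8 10
mul  -> 28 -80
idiv -> 0
10   -> 0 10
sub  -> -10
9    -> -10 9
71   -> -10 9 71
mul  -> -10 639
45   -> -10 639 45
sub  -> -10 594
10   -> -10 594 10
add  -> -10 604
add  -> 594
8    -> 594 8
sub  -> 586
13   -> 586 13
sub  -> 573
-6   -> 573 -6

[573, -6]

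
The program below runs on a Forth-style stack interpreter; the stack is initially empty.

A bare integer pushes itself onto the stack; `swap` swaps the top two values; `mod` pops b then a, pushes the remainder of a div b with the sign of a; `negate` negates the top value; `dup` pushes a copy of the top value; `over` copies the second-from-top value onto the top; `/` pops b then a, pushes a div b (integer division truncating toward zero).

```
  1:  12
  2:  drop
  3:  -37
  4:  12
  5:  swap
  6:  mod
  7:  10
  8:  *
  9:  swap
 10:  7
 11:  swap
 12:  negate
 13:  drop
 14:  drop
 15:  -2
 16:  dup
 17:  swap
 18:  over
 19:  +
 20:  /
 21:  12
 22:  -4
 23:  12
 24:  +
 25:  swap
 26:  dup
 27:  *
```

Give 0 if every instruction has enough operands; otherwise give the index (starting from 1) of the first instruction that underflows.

9

12   -> 12
drop -> (empty)
-37  -> -37
12   -> -37 12
swap -> 12 -37
mod  -> 12
10   -> 12 10
*    -> 120
swap  — needs 2 operands, stack has 1 → underflow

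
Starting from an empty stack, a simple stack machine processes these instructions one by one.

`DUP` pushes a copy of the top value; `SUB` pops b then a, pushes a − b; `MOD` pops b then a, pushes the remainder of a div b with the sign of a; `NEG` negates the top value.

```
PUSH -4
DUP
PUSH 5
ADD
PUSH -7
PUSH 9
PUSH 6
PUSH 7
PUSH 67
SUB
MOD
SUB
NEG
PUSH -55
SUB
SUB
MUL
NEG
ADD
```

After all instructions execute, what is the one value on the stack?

55

PUSH -4  → -4
DUP      → -4 -4
PUSH 5   → -4 -4 5
ADD      → -4 1
PUSH -7  → -4 1 -7
PUSH 9   → -4 1 -7 9
PUSH 6   → -4 1 -7 9 6
PUSH 7   → -4 1 -7 9 6 7
PUSH 67  → -4 1 -7 9 6 7 67
SUB      → -4 1 -7 9 6 -60
MOD      → -4 1 -7 9 6
SUB      → -4 1 -7 3
NEG      → -4 1 -7 -3
PUSH -55 → -4 1 -7 -3 -55
SUB      → -4 1 -7 52
SUB      → -4 1 -59
MUL      → -4 -59
NEG      → -4 59
ADD      → 55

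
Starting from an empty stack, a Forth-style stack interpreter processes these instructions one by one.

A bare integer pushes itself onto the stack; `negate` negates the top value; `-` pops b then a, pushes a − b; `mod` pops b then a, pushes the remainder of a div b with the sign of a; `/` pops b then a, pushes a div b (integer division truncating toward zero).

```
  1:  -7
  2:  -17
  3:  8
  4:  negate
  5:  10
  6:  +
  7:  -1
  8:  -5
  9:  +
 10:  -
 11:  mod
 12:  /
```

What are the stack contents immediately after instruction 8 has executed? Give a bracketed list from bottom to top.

-7     : [-7]
-17    : [-7, -17]
8      : [-7, -17, 8]
negate : [-7, -17, -8]
10     : [-7, -17, -8, 10]
+      : [-7, -17, 2]
-1     : [-7, -17, 2, -1]
-5     : [-7, -17, 2, -1, -5]

[-7, -17, 2, -1, -5]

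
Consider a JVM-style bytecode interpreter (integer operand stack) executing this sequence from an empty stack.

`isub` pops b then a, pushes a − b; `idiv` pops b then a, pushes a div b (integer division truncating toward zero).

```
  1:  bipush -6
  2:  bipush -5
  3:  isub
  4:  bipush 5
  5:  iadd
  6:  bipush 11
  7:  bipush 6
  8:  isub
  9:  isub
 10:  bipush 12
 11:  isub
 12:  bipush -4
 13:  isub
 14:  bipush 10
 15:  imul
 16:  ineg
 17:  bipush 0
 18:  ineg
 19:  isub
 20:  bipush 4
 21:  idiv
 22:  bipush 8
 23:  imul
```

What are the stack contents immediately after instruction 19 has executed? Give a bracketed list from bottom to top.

bipush -6 -> [-6]
bipush -5 -> [-6, -5]
isub      -> [-1]
bipush 5  -> [-1, 5]
iadd      -> [4]
bipush 11 -> [4, 11]
bipush 6  -> [4, 11, 6]
isub      -> [4, 5]
isub      -> [-1]
bipush 12 -> [-1, 12]
isub      -> [-13]
bipush -4 -> [-13, -4]
isub      -> [-9]
bipush 10 -> [-9, 10]
imul      -> [-90]
ineg      -> [90]
bipush 0  -> [90, 0]
ineg      -> [90, 0]
isub      -> [90]

[90]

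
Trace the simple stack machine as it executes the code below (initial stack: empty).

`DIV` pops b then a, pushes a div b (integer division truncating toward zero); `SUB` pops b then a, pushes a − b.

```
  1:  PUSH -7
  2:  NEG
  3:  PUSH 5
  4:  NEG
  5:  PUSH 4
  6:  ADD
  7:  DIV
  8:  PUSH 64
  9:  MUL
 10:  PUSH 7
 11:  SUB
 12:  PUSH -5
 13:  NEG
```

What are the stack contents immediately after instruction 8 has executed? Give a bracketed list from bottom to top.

[-7, 64]

PUSH -7  -7
NEG      7
PUSH 5   7 5
NEG      7 -5
PUSH 4   7 -5 4
ADD      7 -1
DIV      -7
PUSH 64  -7 64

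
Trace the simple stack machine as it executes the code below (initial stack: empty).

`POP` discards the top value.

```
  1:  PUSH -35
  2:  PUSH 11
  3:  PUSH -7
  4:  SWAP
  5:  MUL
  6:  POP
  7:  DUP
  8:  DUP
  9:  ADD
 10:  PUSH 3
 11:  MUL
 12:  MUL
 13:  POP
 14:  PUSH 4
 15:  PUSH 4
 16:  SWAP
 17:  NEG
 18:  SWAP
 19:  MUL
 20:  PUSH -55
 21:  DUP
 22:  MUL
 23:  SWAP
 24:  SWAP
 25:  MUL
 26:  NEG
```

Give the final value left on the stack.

48400

PUSH -35 → -35
PUSH 11  → -35 11
PUSH -7  → -35 11 -7
SWAP     → -35 -7 11
MUL      → -35 -77
POP      → -35
DUP      → -35 -35
DUP      → -35 -35 -35
ADD      → -35 -70
PUSH 3   → -35 -70 3
MUL      → -35 -210
MUL      → 7350
POP      → (empty)
PUSH 4   → 4
PUSH 4   → 4 4
SWAP     → 4 4
NEG      → 4 -4
SWAP     → -4 4
MUL      → -16
PUSH -55 → -16 -55
DUP      → -16 -55 -55
MUL      → -16 3025
SWAP     → 3025 -16
SWAP     → -16 3025
MUL      → -48400
NEG      → 48400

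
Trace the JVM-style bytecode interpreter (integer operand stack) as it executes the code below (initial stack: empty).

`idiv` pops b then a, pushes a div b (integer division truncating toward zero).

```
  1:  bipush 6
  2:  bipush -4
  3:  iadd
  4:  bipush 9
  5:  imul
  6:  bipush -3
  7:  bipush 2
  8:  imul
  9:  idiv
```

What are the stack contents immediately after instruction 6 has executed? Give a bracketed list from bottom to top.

[18, -3]

bipush 6  : [6]
bipush -4 : [6, -4]
iadd      : [2]
bipush 9  : [2, 9]
imul      : [18]
bipush -3 : [18, -3]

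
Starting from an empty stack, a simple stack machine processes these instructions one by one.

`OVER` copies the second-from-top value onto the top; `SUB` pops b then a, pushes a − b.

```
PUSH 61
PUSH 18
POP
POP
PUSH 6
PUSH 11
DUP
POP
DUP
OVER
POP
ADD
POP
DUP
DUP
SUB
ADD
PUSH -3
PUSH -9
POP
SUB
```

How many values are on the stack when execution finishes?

1

PUSH 61 -> [61]
PUSH 18 -> [61, 18]
POP     -> [61]
POP     -> []
PUSH 6  -> [6]
PUSH 11 -> [6, 11]
DUP     -> [6, 11, 11]
POP     -> [6, 11]
DUP     -> [6, 11, 11]
OVER    -> [6, 11, 11, 11]
POP     -> [6, 11, 11]
ADD     -> [6, 22]
POP     -> [6]
DUP     -> [6, 6]
DUP     -> [6, 6, 6]
SUB     -> [6, 0]
ADD     -> [6]
PUSH -3 -> [6, -3]
PUSH -9 -> [6, -3, -9]
POP     -> [6, -3]
SUB     -> [9]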